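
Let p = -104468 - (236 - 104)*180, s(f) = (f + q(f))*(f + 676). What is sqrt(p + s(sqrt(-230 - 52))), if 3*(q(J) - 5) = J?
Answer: sqrt(-1127016 + 8157*I*sqrt(282))/3 ≈ 21.466 + 354.52*I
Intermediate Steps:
q(J) = 5 + J/3
s(f) = (5 + 4*f/3)*(676 + f) (s(f) = (f + (5 + f/3))*(f + 676) = (5 + 4*f/3)*(676 + f))
p = -128228 (p = -104468 - 132*180 = -104468 - 1*23760 = -104468 - 23760 = -128228)
sqrt(p + s(sqrt(-230 - 52))) = sqrt(-128228 + (3380 + 4*(sqrt(-230 - 52))**2/3 + 2719*sqrt(-230 - 52)/3)) = sqrt(-128228 + (3380 + 4*(sqrt(-282))**2/3 + 2719*sqrt(-282)/3)) = sqrt(-128228 + (3380 + 4*(I*sqrt(282))**2/3 + 2719*(I*sqrt(282))/3)) = sqrt(-128228 + (3380 + (4/3)*(-282) + 2719*I*sqrt(282)/3)) = sqrt(-128228 + (3380 - 376 + 2719*I*sqrt(282)/3)) = sqrt(-128228 + (3004 + 2719*I*sqrt(282)/3)) = sqrt(-125224 + 2719*I*sqrt(282)/3)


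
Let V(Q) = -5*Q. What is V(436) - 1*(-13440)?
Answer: 11260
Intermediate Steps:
V(436) - 1*(-13440) = -5*436 - 1*(-13440) = -2180 + 13440 = 11260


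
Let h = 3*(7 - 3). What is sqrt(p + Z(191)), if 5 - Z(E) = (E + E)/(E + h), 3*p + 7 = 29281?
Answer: sqrt(402245921)/203 ≈ 98.798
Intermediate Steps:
p = 9758 (p = -7/3 + (1/3)*29281 = -7/3 + 29281/3 = 9758)
h = 12 (h = 3*4 = 12)
Z(E) = 5 - 2*E/(12 + E) (Z(E) = 5 - (E + E)/(E + 12) = 5 - 2*E/(12 + E))
sqrt(p + Z(191)) = sqrt(9758 + 3*(20 + 191)/(12 + 191)) = sqrt(9758 + 3*211/203) = sqrt(9758 + 3*(1/203)*211) = sqrt(9758 + 633/203) = sqrt(1981507/203) = sqrt(402245921)/203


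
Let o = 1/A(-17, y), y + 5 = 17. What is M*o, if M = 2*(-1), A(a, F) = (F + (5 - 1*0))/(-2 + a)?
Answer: 38/17 ≈ 2.2353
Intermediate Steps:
y = 12 (y = -5 + 17 = 12)
A(a, F) = (5 + F)/(-2 + a) (A(a, F) = (F + (5 + 0))/(-2 + a) = (F + 5)/(-2 + a) = (5 + F)/(-2 + a))
M = -2
o = -19/17 (o = 1/((5 + 12)/(-2 - 17)) = 1/(17/(-19)) = 1/(-1/19*17) = 1/(-17/19) = -19/17 ≈ -1.1176)
M*o = -2*(-19/17) = 38/17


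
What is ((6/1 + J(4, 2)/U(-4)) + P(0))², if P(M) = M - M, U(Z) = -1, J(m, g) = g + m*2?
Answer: 16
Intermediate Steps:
J(m, g) = g + 2*m
P(M) = 0
((6/1 + J(4, 2)/U(-4)) + P(0))² = ((6/1 + (2 + 2*4)/(-1)) + 0)² = ((6*1 + (2 + 8)*(-1)) + 0)² = ((6 + 10*(-1)) + 0)² = ((6 - 10) + 0)² = (-4 + 0)² = (-4)² = 16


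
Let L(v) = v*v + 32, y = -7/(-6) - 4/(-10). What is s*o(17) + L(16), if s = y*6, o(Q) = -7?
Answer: 1111/5 ≈ 222.20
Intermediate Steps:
y = 47/30 (y = -7*(-⅙) - 4*(-⅒) = 7/6 + ⅖ = 47/30 ≈ 1.5667)
L(v) = 32 + v² (L(v) = v² + 32 = 32 + v²)
s = 47/5 (s = (47/30)*6 = 47/5 ≈ 9.4000)
s*o(17) + L(16) = (47/5)*(-7) + (32 + 16²) = -329/5 + (32 + 256) = -329/5 + 288 = 1111/5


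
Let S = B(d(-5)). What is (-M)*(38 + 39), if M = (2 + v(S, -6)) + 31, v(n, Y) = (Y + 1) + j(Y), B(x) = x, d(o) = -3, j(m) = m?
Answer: -1694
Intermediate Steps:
S = -3
v(n, Y) = 1 + 2*Y (v(n, Y) = (Y + 1) + Y = (1 + Y) + Y = 1 + 2*Y)
M = 22 (M = (2 + (1 + 2*(-6))) + 31 = (2 + (1 - 12)) + 31 = (2 - 11) + 31 = -9 + 31 = 22)
(-M)*(38 + 39) = (-1*22)*(38 + 39) = -22*77 = -1694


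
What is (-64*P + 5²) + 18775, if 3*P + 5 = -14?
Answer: 57616/3 ≈ 19205.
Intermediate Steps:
P = -19/3 (P = -5/3 + (⅓)*(-14) = -5/3 - 14/3 = -19/3 ≈ -6.3333)
(-64*P + 5²) + 18775 = (-64*(-19/3) + 5²) + 18775 = (1216/3 + 25) + 18775 = 1291/3 + 18775 = 57616/3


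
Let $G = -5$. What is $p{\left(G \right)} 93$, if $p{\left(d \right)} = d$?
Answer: $-465$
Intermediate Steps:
$p{\left(G \right)} 93 = \left(-5\right) 93 = -465$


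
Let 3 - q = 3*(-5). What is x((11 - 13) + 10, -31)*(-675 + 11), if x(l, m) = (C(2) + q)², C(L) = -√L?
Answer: -216464 + 23904*√2 ≈ -1.8266e+5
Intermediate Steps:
q = 18 (q = 3 - 3*(-5) = 3 - 1*(-15) = 3 + 15 = 18)
x(l, m) = (18 - √2)² (x(l, m) = (-√2 + 18)² = (18 - √2)²)
x((11 - 13) + 10, -31)*(-675 + 11) = (18 - √2)²*(-675 + 11) = (18 - √2)²*(-664) = -664*(18 - √2)²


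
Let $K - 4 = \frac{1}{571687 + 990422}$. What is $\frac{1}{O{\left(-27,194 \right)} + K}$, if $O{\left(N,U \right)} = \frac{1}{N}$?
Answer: $\frac{14058981}{55715230} \approx 0.25234$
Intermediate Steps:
$K = \frac{6248437}{1562109}$ ($K = 4 + \frac{1}{571687 + 990422} = 4 + \frac{1}{1562109} = \frac{6248437}{1562109} \approx 4.0$)
$\frac{1}{O{\left(-27,194 \right)} + K} = \frac{1}{\frac{1}{-27} + \frac{6248437}{1562109}} = \frac{1}{- \frac{1}{27} + \frac{6248437}{1562109}} = \frac{1}{\frac{55715230}{14058981}} = \frac{14058981}{55715230}$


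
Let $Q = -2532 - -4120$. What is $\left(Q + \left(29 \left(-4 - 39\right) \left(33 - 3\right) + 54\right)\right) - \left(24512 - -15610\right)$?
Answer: $-75890$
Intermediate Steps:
$Q = 1588$ ($Q = -2532 + 4120 = 1588$)
$\left(Q + \left(29 \left(-4 - 39\right) \left(33 - 3\right) + 54\right)\right) - \left(24512 - -15610\right) = \left(1588 + \left(29 \left(-4 - 39\right) \left(33 - 3\right) + 54\right)\right) - \left(24512 - -15610\right) = \left(1588 + \left(29 \left(\left(-43\right) 30\right) + 54\right)\right) - \left(24512 + 15610\right) = \left(1588 + \left(29 \left(-1290\right) + 54\right)\right) - 40122 = \left(1588 + \left(-37410 + 54\right)\right) - 40122 = \left(1588 - 37356\right) - 40122 = -35768 - 40122 = -75890$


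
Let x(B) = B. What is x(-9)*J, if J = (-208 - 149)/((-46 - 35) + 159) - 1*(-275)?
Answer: -63279/26 ≈ -2433.8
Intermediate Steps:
J = 7031/26 (J = -357/(-81 + 159) + 275 = -357/78 + 275 = -357*1/78 + 275 = -119/26 + 275 = 7031/26 ≈ 270.42)
x(-9)*J = -9*7031/26 = -63279/26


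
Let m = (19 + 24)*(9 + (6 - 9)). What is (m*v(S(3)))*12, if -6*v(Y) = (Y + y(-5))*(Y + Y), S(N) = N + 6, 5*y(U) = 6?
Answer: -473688/5 ≈ -94738.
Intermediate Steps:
y(U) = 6/5 (y(U) = (1/5)*6 = 6/5)
S(N) = 6 + N
m = 258 (m = 43*(9 - 3) = 43*6 = 258)
v(Y) = -Y*(6/5 + Y)/3 (v(Y) = -(Y + 6/5)*(Y + Y)/6 = -(6/5 + Y)*2*Y/6 = -Y*(6/5 + Y)/3)
(m*v(S(3)))*12 = (258*(-(6 + 3)*(6 + 5*(6 + 3))/15))*12 = (258*(-1/15*9*(6 + 5*9)))*12 = (258*(-1/15*9*(6 + 45)))*12 = (258*(-1/15*9*51))*12 = (258*(-153/5))*12 = -39474/5*12 = -473688/5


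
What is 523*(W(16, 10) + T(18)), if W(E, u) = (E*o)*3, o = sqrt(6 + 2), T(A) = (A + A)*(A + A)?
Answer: 677808 + 50208*sqrt(2) ≈ 7.4881e+5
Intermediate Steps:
T(A) = 4*A**2 (T(A) = (2*A)*(2*A) = 4*A**2)
o = 2*sqrt(2) (o = sqrt(8) = 2*sqrt(2) ≈ 2.8284)
W(E, u) = 6*E*sqrt(2) (W(E, u) = (E*(2*sqrt(2)))*3 = (2*E*sqrt(2))*3 = 6*E*sqrt(2))
523*(W(16, 10) + T(18)) = 523*(6*16*sqrt(2) + 4*18**2) = 523*(96*sqrt(2) + 4*324) = 523*(96*sqrt(2) + 1296) = 523*(1296 + 96*sqrt(2)) = 677808 + 50208*sqrt(2)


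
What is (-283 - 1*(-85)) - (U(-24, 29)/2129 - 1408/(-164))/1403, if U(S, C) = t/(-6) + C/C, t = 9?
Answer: -48498219707/244932934 ≈ -198.01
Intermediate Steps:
U(S, C) = -½ (U(S, C) = 9/(-6) + C/C = 9*(-⅙) + 1 = -3/2 + 1 = -½)
(-283 - 1*(-85)) - (U(-24, 29)/2129 - 1408/(-164))/1403 = (-283 - 1*(-85)) - (-½/2129 - 1408/(-164))/1403 = (-283 + 85) - (-½*1/2129 - 1408*(-1/164))/1403 = -198 - (-1/4258 + 352/41)/1403 = -198 - 1498775/(174578*1403) = -198 - 1*1498775/244932934 = -198 - 1498775/244932934 = -48498219707/244932934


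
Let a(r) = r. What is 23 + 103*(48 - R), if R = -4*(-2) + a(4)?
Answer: 3731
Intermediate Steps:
R = 12 (R = -4*(-2) + 4 = 8 + 4 = 12)
23 + 103*(48 - R) = 23 + 103*(48 - 1*12) = 23 + 103*(48 - 12) = 23 + 103*36 = 23 + 3708 = 3731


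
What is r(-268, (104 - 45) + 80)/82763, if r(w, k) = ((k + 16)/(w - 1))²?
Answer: 24025/5988813443 ≈ 4.0116e-6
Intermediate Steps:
r(w, k) = (16 + k)²/(-1 + w)² (r(w, k) = ((16 + k)/(-1 + w))² = (16 + k)²/(-1 + w)²)
r(-268, (104 - 45) + 80)/82763 = ((16 + ((104 - 45) + 80))²/(-1 - 268)²)/82763 = ((16 + (59 + 80))²/(-269)²)*(1/82763) = ((16 + 139)²/72361)*(1/82763) = ((1/72361)*155²)*(1/82763) = ((1/72361)*24025)*(1/82763) = (24025/72361)*(1/82763) = 24025/5988813443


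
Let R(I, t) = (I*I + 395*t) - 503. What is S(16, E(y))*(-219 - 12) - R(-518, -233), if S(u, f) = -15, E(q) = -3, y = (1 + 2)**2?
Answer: -172321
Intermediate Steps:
y = 9 (y = 3**2 = 9)
R(I, t) = -503 + I**2 + 395*t (R(I, t) = (I**2 + 395*t) - 503 = -503 + I**2 + 395*t)
S(16, E(y))*(-219 - 12) - R(-518, -233) = -15*(-219 - 12) - (-503 + (-518)**2 + 395*(-233)) = -15*(-231) - (-503 + 268324 - 92035) = 3465 - 1*175786 = 3465 - 175786 = -172321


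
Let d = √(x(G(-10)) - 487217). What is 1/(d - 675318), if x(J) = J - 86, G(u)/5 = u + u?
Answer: -13782/9307242623 - I*√203/9307242623 ≈ -1.4808e-6 - 1.5308e-9*I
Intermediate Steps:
G(u) = 10*u (G(u) = 5*(u + u) = 5*(2*u) = 10*u)
x(J) = -86 + J
d = 49*I*√203 (d = √((-86 + 10*(-10)) - 487217) = √((-86 - 100) - 487217) = √(-186 - 487217) = √(-487403) = 49*I*√203 ≈ 698.14*I)
1/(d - 675318) = 1/(49*I*√203 - 675318) = 1/(-675318 + 49*I*√203)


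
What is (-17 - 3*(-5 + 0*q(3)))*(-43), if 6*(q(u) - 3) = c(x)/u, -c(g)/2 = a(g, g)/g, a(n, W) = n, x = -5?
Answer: 86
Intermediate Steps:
c(g) = -2 (c(g) = -2*g/g = -2*1 = -2)
q(u) = 3 - 1/(3*u) (q(u) = 3 + (-2/u)/6 = 3 - 1/(3*u))
(-17 - 3*(-5 + 0*q(3)))*(-43) = (-17 - 3*(-5 + 0*(3 - ⅓/3)))*(-43) = (-17 - 3*(-5 + 0*(3 - ⅓*⅓)))*(-43) = (-17 - 3*(-5 + 0*(3 - ⅑)))*(-43) = (-17 - 3*(-5 + 0*(26/9)))*(-43) = (-17 - 3*(-5 + 0))*(-43) = (-17 - 3*(-5))*(-43) = (-17 + 15)*(-43) = -2*(-43) = 86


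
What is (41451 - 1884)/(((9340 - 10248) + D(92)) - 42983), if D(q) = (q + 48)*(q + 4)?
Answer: -39567/30451 ≈ -1.2994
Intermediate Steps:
D(q) = (4 + q)*(48 + q) (D(q) = (48 + q)*(4 + q) = (4 + q)*(48 + q))
(41451 - 1884)/(((9340 - 10248) + D(92)) - 42983) = (41451 - 1884)/(((9340 - 10248) + (192 + 92² + 52*92)) - 42983) = 39567/((-908 + (192 + 8464 + 4784)) - 42983) = 39567/((-908 + 13440) - 42983) = 39567/(12532 - 42983) = 39567/(-30451) = 39567*(-1/30451) = -39567/30451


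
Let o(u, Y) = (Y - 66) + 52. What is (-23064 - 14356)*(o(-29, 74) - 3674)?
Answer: 135235880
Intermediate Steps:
o(u, Y) = -14 + Y (o(u, Y) = (-66 + Y) + 52 = -14 + Y)
(-23064 - 14356)*(o(-29, 74) - 3674) = (-23064 - 14356)*((-14 + 74) - 3674) = -37420*(60 - 3674) = -37420*(-3614) = 135235880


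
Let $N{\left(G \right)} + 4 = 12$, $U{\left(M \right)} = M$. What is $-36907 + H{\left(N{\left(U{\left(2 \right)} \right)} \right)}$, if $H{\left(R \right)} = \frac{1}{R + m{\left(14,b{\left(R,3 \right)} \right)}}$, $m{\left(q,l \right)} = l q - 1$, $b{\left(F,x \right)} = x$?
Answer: $- \frac{1808442}{49} \approx -36907.0$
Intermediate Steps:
$N{\left(G \right)} = 8$ ($N{\left(G \right)} = -4 + 12 = 8$)
$m{\left(q,l \right)} = -1 + l q$
$H{\left(R \right)} = \frac{1}{41 + R}$ ($H{\left(R \right)} = \frac{1}{R + \left(-1 + 3 \cdot 14\right)} = \frac{1}{R + \left(-1 + 42\right)} = \frac{1}{R + 41} = \frac{1}{41 + R}$)
$-36907 + H{\left(N{\left(U{\left(2 \right)} \right)} \right)} = -36907 + \frac{1}{41 + 8} = -36907 + \frac{1}{49} = - \frac{1808442}{49}$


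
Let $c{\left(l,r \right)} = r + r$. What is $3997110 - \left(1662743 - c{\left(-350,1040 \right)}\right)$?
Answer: $2336447$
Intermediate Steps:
$c{\left(l,r \right)} = 2 r$
$3997110 - \left(1662743 - c{\left(-350,1040 \right)}\right) = 3997110 - \left(1662743 - 2 \cdot 1040\right) = 3997110 - \left(1662743 - 2080\right) = 3997110 - 1660663 = 2336447$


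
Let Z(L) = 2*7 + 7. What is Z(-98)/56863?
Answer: 21/56863 ≈ 0.00036931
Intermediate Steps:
Z(L) = 21 (Z(L) = 14 + 7 = 21)
Z(-98)/56863 = 21/56863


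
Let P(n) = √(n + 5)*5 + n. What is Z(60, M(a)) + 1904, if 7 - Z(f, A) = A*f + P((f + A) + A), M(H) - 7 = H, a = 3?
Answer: 1231 - 5*√85 ≈ 1184.9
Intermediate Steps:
M(H) = 7 + H
P(n) = n + 5*√(5 + n) (P(n) = √(5 + n)*5 + n = 5*√(5 + n) + n = n + 5*√(5 + n))
Z(f, A) = 7 - f - 5*√(5 + f + 2*A) - 2*A - A*f (Z(f, A) = 7 - (A*f + (((f + A) + A) + 5*√(5 + ((f + A) + A)))) = 7 - (A*f + (((A + f) + A) + 5*√(5 + ((A + f) + A)))) = 7 - (A*f + ((f + 2*A) + 5*√(5 + (f + 2*A)))) = 7 - (A*f + ((f + 2*A) + 5*√(5 + f + 2*A))) = 7 - (A*f + (f + 2*A + 5*√(5 + f + 2*A))) = 7 - (f + 2*A + 5*√(5 + f + 2*A) + A*f) = 7 + (-f - 5*√(5 + f + 2*A) - 2*A - A*f) = 7 - f - 5*√(5 + f + 2*A) - 2*A - A*f)
Z(60, M(a)) + 1904 = (7 - 1*60 - 5*√(5 + 60 + 2*(7 + 3)) - 2*(7 + 3) - 1*(7 + 3)*60) + 1904 = (7 - 60 - 5*√(5 + 60 + 2*10) - 2*10 - 1*10*60) + 1904 = (7 - 60 - 5*√(5 + 60 + 20) - 20 - 600) + 1904 = (7 - 60 - 5*√85 - 20 - 600) + 1904 = (-673 - 5*√85) + 1904 = 1231 - 5*√85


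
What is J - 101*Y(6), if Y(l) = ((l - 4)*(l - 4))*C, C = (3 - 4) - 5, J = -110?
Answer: 2314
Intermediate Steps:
C = -6 (C = -1 - 5 = -6)
Y(l) = -6*(-4 + l)**2 (Y(l) = ((l - 4)*(l - 4))*(-6) = ((-4 + l)*(-4 + l))*(-6) = (-4 + l)**2*(-6) = -6*(-4 + l)**2)
J - 101*Y(6) = -110 - (-606)*(-4 + 6)**2 = -110 - (-606)*2**2 = -110 - (-606)*4 = -110 - 101*(-24) = -110 + 2424 = 2314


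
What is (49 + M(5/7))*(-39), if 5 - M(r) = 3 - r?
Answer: -14118/7 ≈ -2016.9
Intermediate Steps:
M(r) = 2 + r (M(r) = 5 - (3 - r) = 5 + (-3 + r) = 2 + r)
(49 + M(5/7))*(-39) = (49 + (2 + 5/7))*(-39) = (49 + 19/7)*(-39) = (362/7)*(-39) = -14118/7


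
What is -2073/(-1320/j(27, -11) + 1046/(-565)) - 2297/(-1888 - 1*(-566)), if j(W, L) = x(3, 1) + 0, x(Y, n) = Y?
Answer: 530455688/82508003 ≈ 6.4291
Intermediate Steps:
j(W, L) = 3 (j(W, L) = 3 + 0 = 3)
-2073/(-1320/j(27, -11) + 1046/(-565)) - 2297/(-1888 - 1*(-566)) = -2073/(-1320/3 + 1046/(-565)) - 2297/(-1888 - 1*(-566)) = -2073/(-1320*⅓ + 1046*(-1/565)) - 2297/(-1888 + 566) = -2073/(-440 - 1046/565) - 2297/(-1322) = -2073/(-249646/565) - 2297*(-1/1322) = -2073*(-565/249646) + 2297/1322 = 1171245/249646 + 2297/1322 = 530455688/82508003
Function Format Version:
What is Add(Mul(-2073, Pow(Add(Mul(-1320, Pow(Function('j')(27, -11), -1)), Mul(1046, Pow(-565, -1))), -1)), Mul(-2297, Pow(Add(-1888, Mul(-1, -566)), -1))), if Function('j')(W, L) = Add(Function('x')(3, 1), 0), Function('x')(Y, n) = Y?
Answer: Rational(530455688, 82508003) ≈ 6.4291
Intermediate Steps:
Function('j')(W, L) = 3 (Function('j')(W, L) = Add(3, 0) = 3)
Add(Mul(-2073, Pow(Add(Mul(-1320, Pow(Function('j')(27, -11), -1)), Mul(1046, Pow(-565, -1))), -1)), Mul(-2297, Pow(Add(-1888, Mul(-1, -566)), -1))) = Add(Mul(-2073, Pow(Add(Mul(-1320, Pow(3, -1)), Mul(1046, Pow(-565, -1))), -1)), Mul(-2297, Pow(Add(-1888, Mul(-1, -566)), -1))) = Add(Mul(-2073, Pow(Add(Mul(-1320, Rational(1, 3)), Mul(1046, Rational(-1, 565))), -1)), Mul(-2297, Pow(Add(-1888, 566), -1))) = Add(Mul(-2073, Pow(Add(-440, Rational(-1046, 565)), -1)), Mul(-2297, Pow(-1322, -1))) = Add(Mul(-2073, Pow(Rational(-249646, 565), -1)), Mul(-2297, Rational(-1, 1322))) = Add(Mul(-2073, Rational(-565, 249646)), Rational(2297, 1322)) = Add(Rational(1171245, 249646), Rational(2297, 1322)) = Rational(530455688, 82508003)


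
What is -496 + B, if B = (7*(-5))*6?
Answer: -706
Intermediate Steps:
B = -210 (B = -35*6 = -210)
-496 + B = -496 - 210 = -706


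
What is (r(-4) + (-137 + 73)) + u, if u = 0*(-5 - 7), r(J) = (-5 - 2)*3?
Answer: -85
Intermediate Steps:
r(J) = -21 (r(J) = -7*3 = -21)
u = 0 (u = 0*(-12) = 0)
(r(-4) + (-137 + 73)) + u = (-21 + (-137 + 73)) + 0 = (-21 - 64) + 0 = -85 + 0 = -85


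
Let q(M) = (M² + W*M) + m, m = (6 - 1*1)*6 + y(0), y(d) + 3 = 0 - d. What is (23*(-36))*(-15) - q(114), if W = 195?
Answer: -22833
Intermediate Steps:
y(d) = -3 - d (y(d) = -3 + (0 - d) = -3 - d)
m = 27 (m = (6 - 1*1)*6 + (-3 - 1*0) = (6 - 1)*6 + (-3 + 0) = 5*6 - 3 = 30 - 3 = 27)
q(M) = 27 + M² + 195*M (q(M) = (M² + 195*M) + 27 = 27 + M² + 195*M)
(23*(-36))*(-15) - q(114) = (23*(-36))*(-15) - (27 + 114² + 195*114) = -828*(-15) - (27 + 12996 + 22230) = 12420 - 1*35253 = 12420 - 35253 = -22833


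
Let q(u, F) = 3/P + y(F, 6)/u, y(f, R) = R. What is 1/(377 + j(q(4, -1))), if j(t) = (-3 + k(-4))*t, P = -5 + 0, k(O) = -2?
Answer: 2/745 ≈ 0.0026846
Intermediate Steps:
P = -5
q(u, F) = -⅗ + 6/u (q(u, F) = 3/(-5) + 6/u = 3*(-⅕) + 6/u = -⅗ + 6/u)
j(t) = -5*t (j(t) = (-3 - 2)*t = -5*t)
1/(377 + j(q(4, -1))) = 1/(377 - 5*(-⅗ + 6/4)) = 1/(377 - 5*(-⅗ + 6*(¼))) = 1/(377 - 5*(-⅗ + 3/2)) = 1/(377 - 5*9/10) = 1/(377 - 9/2) = 1/(745/2) = 2/745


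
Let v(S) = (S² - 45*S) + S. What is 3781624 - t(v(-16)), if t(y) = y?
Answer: 3780664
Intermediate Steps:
v(S) = S² - 44*S
3781624 - t(v(-16)) = 3781624 - (-16)*(-44 - 16) = 3781624 - (-16)*(-60) = 3781624 - 1*960 = 3781624 - 960 = 3780664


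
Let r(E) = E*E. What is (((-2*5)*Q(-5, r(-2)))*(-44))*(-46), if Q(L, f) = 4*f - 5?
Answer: -222640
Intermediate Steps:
r(E) = E²
Q(L, f) = -5 + 4*f
(((-2*5)*Q(-5, r(-2)))*(-44))*(-46) = (((-2*5)*(-5 + 4*(-2)²))*(-44))*(-46) = (-10*(-5 + 4*4)*(-44))*(-46) = (-10*(-5 + 16)*(-44))*(-46) = (-10*11*(-44))*(-46) = -110*(-44)*(-46) = 4840*(-46) = -222640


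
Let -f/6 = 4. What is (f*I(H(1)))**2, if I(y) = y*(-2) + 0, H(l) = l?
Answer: 2304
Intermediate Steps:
f = -24 (f = -6*4 = -24)
I(y) = -2*y (I(y) = -2*y + 0 = -2*y)
(f*I(H(1)))**2 = (-(-48))**2 = (-24*(-2))**2 = 48**2 = 2304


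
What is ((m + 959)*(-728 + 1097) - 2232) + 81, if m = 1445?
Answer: 884925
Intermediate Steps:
((m + 959)*(-728 + 1097) - 2232) + 81 = ((1445 + 959)*(-728 + 1097) - 2232) + 81 = (2404*369 - 2232) + 81 = (887076 - 2232) + 81 = 884844 + 81 = 884925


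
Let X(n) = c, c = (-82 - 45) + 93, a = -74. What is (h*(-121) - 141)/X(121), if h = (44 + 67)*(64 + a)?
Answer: -134169/34 ≈ -3946.1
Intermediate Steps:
h = -1110 (h = (44 + 67)*(64 - 74) = 111*(-10) = -1110)
c = -34 (c = -127 + 93 = -34)
X(n) = -34
(h*(-121) - 141)/X(121) = (-1110*(-121) - 141)/(-34) = (134310 - 141)*(-1/34) = 134169*(-1/34) = -134169/34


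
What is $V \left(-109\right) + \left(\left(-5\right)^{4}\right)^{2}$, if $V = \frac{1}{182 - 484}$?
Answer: $\frac{117968859}{302} \approx 3.9063 \cdot 10^{5}$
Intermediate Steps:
$V = - \frac{1}{302}$ ($V = \frac{1}{-302} = - \frac{1}{302} \approx -0.0033113$)
$V \left(-109\right) + \left(\left(-5\right)^{4}\right)^{2} = \left(- \frac{1}{302}\right) \left(-109\right) + \left(\left(-5\right)^{4}\right)^{2} = \frac{109}{302} + 625^{2} = \frac{109}{302} + 390625 = \frac{117968859}{302}$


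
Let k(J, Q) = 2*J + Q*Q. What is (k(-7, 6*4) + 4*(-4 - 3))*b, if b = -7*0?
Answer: 0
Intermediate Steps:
b = 0
k(J, Q) = Q**2 + 2*J (k(J, Q) = 2*J + Q**2 = Q**2 + 2*J)
(k(-7, 6*4) + 4*(-4 - 3))*b = (((6*4)**2 + 2*(-7)) + 4*(-4 - 3))*0 = ((24**2 - 14) + 4*(-7))*0 = ((576 - 14) - 28)*0 = (562 - 28)*0 = 534*0 = 0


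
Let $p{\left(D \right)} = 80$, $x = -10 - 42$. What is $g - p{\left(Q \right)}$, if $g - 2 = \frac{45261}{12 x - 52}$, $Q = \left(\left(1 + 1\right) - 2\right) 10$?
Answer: $- \frac{97989}{676} \approx -144.95$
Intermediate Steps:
$x = -52$
$Q = 0$ ($Q = \left(2 - 2\right) 10 = 0 \cdot 10 = 0$)
$g = - \frac{43909}{676}$ ($g = 2 + \frac{45261}{12 \left(-52\right) - 52} = 2 + \frac{45261}{-624 - 52} = 2 + \frac{45261}{-676} = 2 + 45261 \left(- \frac{1}{676}\right) = 2 - \frac{45261}{676} = - \frac{43909}{676} \approx -64.954$)
$g - p{\left(Q \right)} = - \frac{43909}{676} - 80 = - \frac{97989}{676}$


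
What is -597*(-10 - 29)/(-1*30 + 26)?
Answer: -23283/4 ≈ -5820.8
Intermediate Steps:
-597*(-10 - 29)/(-1*30 + 26) = -(-23283)/(-30 + 26) = -(-23283)/(-4) = -(-23283)*(-1)/4 = -597*39/4 = -23283/4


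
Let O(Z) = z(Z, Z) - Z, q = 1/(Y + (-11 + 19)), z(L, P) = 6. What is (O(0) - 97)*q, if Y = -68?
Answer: 91/60 ≈ 1.5167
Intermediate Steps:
q = -1/60 (q = 1/(-68 + (-11 + 19)) = 1/(-68 + 8) = 1/(-60) = -1/60 ≈ -0.016667)
O(Z) = 6 - Z
(O(0) - 97)*q = ((6 - 1*0) - 97)*(-1/60) = ((6 + 0) - 97)*(-1/60) = (6 - 97)*(-1/60) = -91*(-1/60) = 91/60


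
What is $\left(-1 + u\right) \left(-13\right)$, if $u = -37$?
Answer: $494$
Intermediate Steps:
$\left(-1 + u\right) \left(-13\right) = \left(-1 - 37\right) \left(-13\right) = \left(-38\right) \left(-13\right) = 494$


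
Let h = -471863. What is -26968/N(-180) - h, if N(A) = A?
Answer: 21240577/45 ≈ 4.7201e+5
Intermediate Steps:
-26968/N(-180) - h = -26968/(-180) - 1*(-471863) = -26968*(-1/180) + 471863 = 6742/45 + 471863 = 21240577/45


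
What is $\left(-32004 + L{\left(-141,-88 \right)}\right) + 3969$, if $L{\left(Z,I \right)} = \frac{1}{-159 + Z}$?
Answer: $- \frac{8410501}{300} \approx -28035.0$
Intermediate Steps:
$\left(-32004 + L{\left(-141,-88 \right)}\right) + 3969 = \left(-32004 + \frac{1}{-159 - 141}\right) + 3969 = \left(-32004 + \frac{1}{-300}\right) + 3969 = \left(-32004 - \frac{1}{300}\right) + 3969 = - \frac{9601201}{300} + 3969 = - \frac{8410501}{300}$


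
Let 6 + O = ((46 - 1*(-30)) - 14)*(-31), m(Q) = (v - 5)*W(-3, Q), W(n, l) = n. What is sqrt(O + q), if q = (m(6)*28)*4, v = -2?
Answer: 2*sqrt(106) ≈ 20.591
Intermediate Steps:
m(Q) = 21 (m(Q) = (-2 - 5)*(-3) = -7*(-3) = 21)
q = 2352 (q = (21*28)*4 = 588*4 = 2352)
O = -1928 (O = -6 + ((46 - 1*(-30)) - 14)*(-31) = -6 + ((46 + 30) - 14)*(-31) = -6 + (76 - 14)*(-31) = -6 + 62*(-31) = -6 - 1922 = -1928)
sqrt(O + q) = sqrt(-1928 + 2352) = sqrt(424) = 2*sqrt(106)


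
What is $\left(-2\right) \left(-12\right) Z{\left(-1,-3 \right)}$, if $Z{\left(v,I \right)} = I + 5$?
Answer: $48$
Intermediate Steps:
$Z{\left(v,I \right)} = 5 + I$
$\left(-2\right) \left(-12\right) Z{\left(-1,-3 \right)} = \left(-2\right) \left(-12\right) \left(5 - 3\right) = 24 \cdot 2 = 48$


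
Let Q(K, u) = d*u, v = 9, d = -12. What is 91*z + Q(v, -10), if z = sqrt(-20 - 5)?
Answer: 120 + 455*I ≈ 120.0 + 455.0*I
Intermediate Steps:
Q(K, u) = -12*u
z = 5*I (z = sqrt(-25) = 5*I ≈ 5.0*I)
91*z + Q(v, -10) = 91*(5*I) - 12*(-10) = 455*I + 120 = 120 + 455*I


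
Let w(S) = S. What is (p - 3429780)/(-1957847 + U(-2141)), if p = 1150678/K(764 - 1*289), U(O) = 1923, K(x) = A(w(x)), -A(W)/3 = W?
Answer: 128647031/73347150 ≈ 1.7539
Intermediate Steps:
A(W) = -3*W
K(x) = -3*x
p = -60562/75 (p = 1150678/((-3*(764 - 1*289))) = 1150678/((-3*(764 - 289))) = 1150678/((-3*475)) = 1150678/(-1425) = 1150678*(-1/1425) = -60562/75 ≈ -807.49)
(p - 3429780)/(-1957847 + U(-2141)) = (-60562/75 - 3429780)/(-1957847 + 1923) = -257294062/75/(-1955924) = -257294062/75*(-1/1955924) = 128647031/73347150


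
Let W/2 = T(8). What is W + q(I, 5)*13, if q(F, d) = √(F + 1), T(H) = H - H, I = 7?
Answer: 26*√2 ≈ 36.770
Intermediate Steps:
T(H) = 0
W = 0 (W = 2*0 = 0)
q(F, d) = √(1 + F)
W + q(I, 5)*13 = 0 + √(1 + 7)*13 = 0 + √8*13 = 0 + (2*√2)*13 = 0 + 26*√2 = 26*√2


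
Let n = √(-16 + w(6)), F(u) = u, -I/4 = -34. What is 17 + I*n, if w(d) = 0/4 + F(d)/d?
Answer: 17 + 136*I*√15 ≈ 17.0 + 526.73*I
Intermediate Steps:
I = 136 (I = -4*(-34) = 136)
w(d) = 1 (w(d) = 0/4 + d/d = 0*(¼) + 1 = 0 + 1 = 1)
n = I*√15 (n = √(-16 + 1) = √(-15) = I*√15 ≈ 3.873*I)
17 + I*n = 17 + 136*(I*√15) = 17 + 136*I*√15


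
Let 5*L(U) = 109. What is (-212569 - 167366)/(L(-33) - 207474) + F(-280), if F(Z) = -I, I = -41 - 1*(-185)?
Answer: -147465909/1037261 ≈ -142.17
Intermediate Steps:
I = 144 (I = -41 + 185 = 144)
L(U) = 109/5 (L(U) = (⅕)*109 = 109/5)
F(Z) = -144 (F(Z) = -1*144 = -144)
(-212569 - 167366)/(L(-33) - 207474) + F(-280) = (-212569 - 167366)/(109/5 - 207474) - 144 = -379935/(-1037261/5) - 144 = -379935*(-5/1037261) - 144 = 1899675/1037261 - 144 = -147465909/1037261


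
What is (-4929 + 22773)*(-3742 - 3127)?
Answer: -122570436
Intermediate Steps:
(-4929 + 22773)*(-3742 - 3127) = 17844*(-6869) = -122570436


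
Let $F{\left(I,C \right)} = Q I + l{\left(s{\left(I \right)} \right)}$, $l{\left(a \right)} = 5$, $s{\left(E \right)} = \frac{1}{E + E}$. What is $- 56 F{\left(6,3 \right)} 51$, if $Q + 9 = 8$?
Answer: $2856$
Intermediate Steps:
$s{\left(E \right)} = \frac{1}{2 E}$
$Q = -1$ ($Q = -9 + 8 = -1$)
$F{\left(I,C \right)} = 5 - I$ ($F{\left(I,C \right)} = - I + 5 = 5 - I$)
$- 56 F{\left(6,3 \right)} 51 = - 56 \left(5 - 6\right) 51 = \left(-56\right) \left(-1\right) 51 = 56 \cdot 51 = 2856$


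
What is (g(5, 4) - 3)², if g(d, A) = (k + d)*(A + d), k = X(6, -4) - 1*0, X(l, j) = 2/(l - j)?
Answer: 47961/25 ≈ 1918.4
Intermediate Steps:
k = ⅕ (k = -2/(-4 - 1*6) - 1*0 = -2/(-4 - 6) + 0 = -2/(-10) + 0 = -2*(-⅒) + 0 = ⅕ + 0 = ⅕ ≈ 0.20000)
g(d, A) = (⅕ + d)*(A + d)
(g(5, 4) - 3)² = ((5² + (⅕)*4 + (⅕)*5 + 4*5) - 3)² = ((25 + ⅘ + 1 + 20) - 3)² = (234/5 - 3)² = (219/5)² = 47961/25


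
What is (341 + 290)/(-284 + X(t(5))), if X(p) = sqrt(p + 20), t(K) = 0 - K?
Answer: -179204/80641 - 631*sqrt(15)/80641 ≈ -2.2525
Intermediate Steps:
t(K) = -K
X(p) = sqrt(20 + p)
(341 + 290)/(-284 + X(t(5))) = (341 + 290)/(-284 + sqrt(20 - 1*5)) = 631/(-284 + sqrt(20 - 5)) = 631/(-284 + sqrt(15))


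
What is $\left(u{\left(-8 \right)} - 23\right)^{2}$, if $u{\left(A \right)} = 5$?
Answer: $324$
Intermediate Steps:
$\left(u{\left(-8 \right)} - 23\right)^{2} = \left(5 - 23\right)^{2} = \left(-18\right)^{2} = 324$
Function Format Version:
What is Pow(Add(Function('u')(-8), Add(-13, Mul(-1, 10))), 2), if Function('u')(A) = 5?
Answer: 324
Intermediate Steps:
Pow(Add(Function('u')(-8), Add(-13, Mul(-1, 10))), 2) = Pow(Add(5, Add(-13, Mul(-1, 10))), 2) = Pow(Add(5, Add(-13, -10)), 2) = Pow(Add(5, -23), 2) = Pow(-18, 2) = 324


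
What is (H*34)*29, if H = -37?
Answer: -36482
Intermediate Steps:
(H*34)*29 = -37*34*29 = -1258*29 = -36482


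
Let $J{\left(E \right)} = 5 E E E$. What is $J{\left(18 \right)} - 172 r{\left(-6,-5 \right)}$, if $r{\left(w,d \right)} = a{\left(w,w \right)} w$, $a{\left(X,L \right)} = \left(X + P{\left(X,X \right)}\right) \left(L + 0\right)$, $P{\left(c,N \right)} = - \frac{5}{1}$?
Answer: $97272$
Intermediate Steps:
$J{\left(E \right)} = 5 E^{3}$ ($J{\left(E \right)} = 5 E^{2} E = 5 E^{3}$)
$P{\left(c,N \right)} = -5$ ($P{\left(c,N \right)} = \left(-5\right) 1 = -5$)
$a{\left(X,L \right)} = L \left(-5 + X\right)$ ($a{\left(X,L \right)} = \left(X - 5\right) \left(L + 0\right) = \left(-5 + X\right) L = L \left(-5 + X\right)$)
$r{\left(w,d \right)} = w^{2} \left(-5 + w\right)$ ($r{\left(w,d \right)} = w \left(-5 + w\right) w = w^{2} \left(-5 + w\right)$)
$J{\left(18 \right)} - 172 r{\left(-6,-5 \right)} = 5 \cdot 18^{3} - 172 \left(-6\right)^{2} \left(-5 - 6\right) = 5 \cdot 5832 - 172 \cdot 36 \left(-11\right) = 29160 - -68112 = 29160 + 68112 = 97272$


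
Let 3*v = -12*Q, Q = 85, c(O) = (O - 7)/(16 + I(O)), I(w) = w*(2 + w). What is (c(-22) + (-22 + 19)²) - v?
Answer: 159115/456 ≈ 348.94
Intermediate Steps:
c(O) = (-7 + O)/(16 + O*(2 + O)) (c(O) = (O - 7)/(16 + O*(2 + O)) = (-7 + O)/(16 + O*(2 + O)))
v = -340 (v = (-12*85)/3 = (⅓)*(-1020) = -340)
(c(-22) + (-22 + 19)²) - v = ((-7 - 22)/(16 - 22*(2 - 22)) + (-22 + 19)²) - 1*(-340) = (-29/(16 - 22*(-20)) + (-3)²) + 340 = (-29/(16 + 440) + 9) + 340 = (-29/456 + 9) + 340 = 4075/456 + 340 = 159115/456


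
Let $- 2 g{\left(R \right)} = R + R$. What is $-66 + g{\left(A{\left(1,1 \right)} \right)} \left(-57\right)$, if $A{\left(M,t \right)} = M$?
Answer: $-9$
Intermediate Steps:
$g{\left(R \right)} = - R$ ($g{\left(R \right)} = - \frac{R + R}{2} = - \frac{2 R}{2} = - R$)
$-66 + g{\left(A{\left(1,1 \right)} \right)} \left(-57\right) = -66 + \left(-1\right) 1 \left(-57\right) = -66 - -57 = -66 + 57 = -9$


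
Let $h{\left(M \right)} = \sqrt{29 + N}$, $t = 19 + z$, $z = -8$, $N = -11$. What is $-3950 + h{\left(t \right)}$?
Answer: $-3950 + 3 \sqrt{2} \approx -3945.8$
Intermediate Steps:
$t = 11$ ($t = 19 - 8 = 11$)
$h{\left(M \right)} = 3 \sqrt{2}$ ($h{\left(M \right)} = \sqrt{29 - 11} = \sqrt{18} = 3 \sqrt{2}$)
$-3950 + h{\left(t \right)} = -3950 + 3 \sqrt{2}$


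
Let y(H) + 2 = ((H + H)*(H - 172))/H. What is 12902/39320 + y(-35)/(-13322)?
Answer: 47059391/130955260 ≈ 0.35935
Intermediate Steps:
y(H) = -346 + 2*H (y(H) = -2 + ((H + H)*(H - 172))/H = -2 + ((2*H)*(-172 + H))/H = -2 + (2*H*(-172 + H))/H = -2 + (-344 + 2*H) = -346 + 2*H)
12902/39320 + y(-35)/(-13322) = 12902/39320 + (-346 + 2*(-35))/(-13322) = 12902*(1/39320) + (-346 - 70)*(-1/13322) = 6451/19660 - 416*(-1/13322) = 6451/19660 + 208/6661 = 47059391/130955260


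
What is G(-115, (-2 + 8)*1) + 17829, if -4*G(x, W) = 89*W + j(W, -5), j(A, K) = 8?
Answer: 35387/2 ≈ 17694.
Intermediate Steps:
G(x, W) = -2 - 89*W/4 (G(x, W) = -(89*W + 8)/4 = -(8 + 89*W)/4 = -2 - 89*W/4)
G(-115, (-2 + 8)*1) + 17829 = (-2 - 89*(-2 + 8)/4) + 17829 = (-2 - 267/2) + 17829 = -271/2 + 17829 = 35387/2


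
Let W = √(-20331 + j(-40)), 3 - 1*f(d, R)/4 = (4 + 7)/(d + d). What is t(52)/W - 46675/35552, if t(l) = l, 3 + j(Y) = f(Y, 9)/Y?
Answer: -46675/35552 - 1040*I*√32534902/16267451 ≈ -1.3129 - 0.36466*I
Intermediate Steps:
f(d, R) = 12 - 22/d (f(d, R) = 12 - 4*(4 + 7)/(d + d) = 12 - 44/(2*d) = 12 - 44*1/(2*d) = 12 - 22/d)
j(Y) = -3 + (12 - 22/Y)/Y
W = I*√32534902/40 (W = √(-20331 + (-3 - 22/(-40)² + 12/(-40))) = √(-20331 + (-3 - 22*1/1600 + 12*(-1/40))) = √(-20331 + (-3 - 11/800 - 3/10)) = √(-20331 - 2651/800) = √(-16267451/800) = I*√32534902/40 ≈ 142.6*I)
t(52)/W - 46675/35552 = 52/((I*√32534902/40)) - 46675/35552 = 52*(-20*I*√32534902/16267451) - 46675*1/35552 = -1040*I*√32534902/16267451 - 46675/35552 = -46675/35552 - 1040*I*√32534902/16267451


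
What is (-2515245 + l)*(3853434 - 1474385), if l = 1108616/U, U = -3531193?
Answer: -21130277009614128149/3531193 ≈ -5.9839e+12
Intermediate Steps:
l = -1108616/3531193 (l = 1108616/(-3531193) = 1108616*(-1/3531193) = -1108616/3531193 ≈ -0.31395)
(-2515245 + l)*(3853434 - 1474385) = (-2515245 - 1108616/3531193)*(3853434 - 1474385) = -8881816645901/3531193*2379049 = -21130277009614128149/3531193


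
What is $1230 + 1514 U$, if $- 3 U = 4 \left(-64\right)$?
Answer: $\frac{391274}{3} \approx 1.3042 \cdot 10^{5}$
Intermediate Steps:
$U = \frac{256}{3}$ ($U = - \frac{4 \left(-64\right)}{3} = \left(- \frac{1}{3}\right) \left(-256\right) = \frac{256}{3} \approx 85.333$)
$1230 + 1514 U = 1230 + 1514 \cdot \frac{256}{3} = 1230 + \frac{387584}{3} = \frac{391274}{3}$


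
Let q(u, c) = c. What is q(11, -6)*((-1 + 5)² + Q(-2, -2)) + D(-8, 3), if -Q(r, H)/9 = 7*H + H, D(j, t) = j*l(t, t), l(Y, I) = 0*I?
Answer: -960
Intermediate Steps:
l(Y, I) = 0
D(j, t) = 0 (D(j, t) = j*0 = 0)
Q(r, H) = -72*H (Q(r, H) = -9*(7*H + H) = -72*H)
q(11, -6)*((-1 + 5)² + Q(-2, -2)) + D(-8, 3) = -6*((-1 + 5)² - 72*(-2)) + 0 = -6*(4² + 144) + 0 = -6*(16 + 144) + 0 = -6*160 + 0 = -960 + 0 = -960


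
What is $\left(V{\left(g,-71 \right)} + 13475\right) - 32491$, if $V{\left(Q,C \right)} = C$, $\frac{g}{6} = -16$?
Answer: $-19087$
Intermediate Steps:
$g = -96$ ($g = 6 \left(-16\right) = -96$)
$\left(V{\left(g,-71 \right)} + 13475\right) - 32491 = \left(-71 + 13475\right) - 32491 = 13404 - 32491 = -19087$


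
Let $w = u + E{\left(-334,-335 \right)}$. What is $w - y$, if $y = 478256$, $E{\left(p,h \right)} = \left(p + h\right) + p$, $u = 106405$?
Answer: $-372854$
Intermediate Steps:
$E{\left(p,h \right)} = h + 2 p$ ($E{\left(p,h \right)} = \left(h + p\right) + p = h + 2 p$)
$w = 105402$ ($w = 106405 + \left(-335 + 2 \left(-334\right)\right) = 106405 - 1003 = 105402$)
$w - y = 105402 - 478256 = -372854$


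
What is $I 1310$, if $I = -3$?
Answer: $-3930$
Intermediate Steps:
$I 1310 = \left(-3\right) 1310 = -3930$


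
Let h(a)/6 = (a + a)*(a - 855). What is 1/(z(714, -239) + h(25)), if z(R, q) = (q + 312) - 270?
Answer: -1/249197 ≈ -4.0129e-6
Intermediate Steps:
z(R, q) = 42 + q (z(R, q) = (312 + q) - 270 = 42 + q)
h(a) = 12*a*(-855 + a) (h(a) = 6*((a + a)*(a - 855)) = 6*((2*a)*(-855 + a)) = 6*(2*a*(-855 + a)) = 12*a*(-855 + a))
1/(z(714, -239) + h(25)) = 1/((42 - 239) + 12*25*(-855 + 25)) = 1/(-197 + 12*25*(-830)) = 1/(-197 - 249000) = 1/(-249197) = -1/249197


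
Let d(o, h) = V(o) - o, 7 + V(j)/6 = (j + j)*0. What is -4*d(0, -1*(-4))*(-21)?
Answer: -3528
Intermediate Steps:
V(j) = -42 (V(j) = -42 + 6*((j + j)*0) = -42 + 6*((2*j)*0) = -42 + 6*0 = -42 + 0 = -42)
d(o, h) = -42 - o
-4*d(0, -1*(-4))*(-21) = -4*(-42 - 1*0)*(-21) = -4*(-42 + 0)*(-21) = -4*(-42)*(-21) = 168*(-21) = -3528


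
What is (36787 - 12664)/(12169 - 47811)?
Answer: -24123/35642 ≈ -0.67681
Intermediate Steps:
(36787 - 12664)/(12169 - 47811) = 24123/(-35642) = 24123*(-1/35642) = -24123/35642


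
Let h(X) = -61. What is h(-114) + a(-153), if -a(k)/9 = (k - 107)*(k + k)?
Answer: -716101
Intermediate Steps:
a(k) = -18*k*(-107 + k) (a(k) = -9*(k - 107)*(k + k) = -9*(-107 + k)*2*k = -18*k*(-107 + k))
h(-114) + a(-153) = -61 + 18*(-153)*(107 - 1*(-153)) = -61 + 18*(-153)*(107 + 153) = -61 + 18*(-153)*260 = -61 - 716040 = -716101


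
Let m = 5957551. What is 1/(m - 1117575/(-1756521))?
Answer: 195169/1162729395294 ≈ 1.6785e-7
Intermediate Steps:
1/(m - 1117575/(-1756521)) = 1/(5957551 - 1117575/(-1756521)) = 1/(5957551 - 1117575*(-1/1756521)) = 1/(5957551 + 124175/195169) = 1/(1162729395294/195169) = 195169/1162729395294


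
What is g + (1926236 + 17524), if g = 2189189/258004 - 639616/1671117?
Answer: 838065084388347329/431154870468 ≈ 1.9438e+6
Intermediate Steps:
g = 3493367467649/431154870468 (g = 2189189*(1/258004) - 639616*1/1671117 = 2189189/258004 - 639616/1671117 = 3493367467649/431154870468 ≈ 8.1024)
g + (1926236 + 17524) = 3493367467649/431154870468 + (1926236 + 17524) = 3493367467649/431154870468 + 1943760 = 838065084388347329/431154870468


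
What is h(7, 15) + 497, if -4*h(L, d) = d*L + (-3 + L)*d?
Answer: 1823/4 ≈ 455.75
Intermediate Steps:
h(L, d) = -L*d/4 - d*(-3 + L)/4 (h(L, d) = -(d*L + (-3 + L)*d)/4 = -(L*d + d*(-3 + L))/4 = -L*d/4 - d*(-3 + L)/4)
h(7, 15) + 497 = (¼)*15*(3 - 2*7) + 497 = (¼)*15*(3 - 14) + 497 = (¼)*15*(-11) + 497 = -165/4 + 497 = 1823/4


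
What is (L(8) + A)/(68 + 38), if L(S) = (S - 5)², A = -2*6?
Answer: -3/106 ≈ -0.028302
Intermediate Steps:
A = -12
L(S) = (-5 + S)²
(L(8) + A)/(68 + 38) = ((-5 + 8)² - 12)/(68 + 38) = (3² - 12)/106 = (9 - 12)*(1/106) = -3*1/106 = -3/106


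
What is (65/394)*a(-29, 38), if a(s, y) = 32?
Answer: 1040/197 ≈ 5.2792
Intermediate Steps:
(65/394)*a(-29, 38) = (65/394)*32 = 1040/197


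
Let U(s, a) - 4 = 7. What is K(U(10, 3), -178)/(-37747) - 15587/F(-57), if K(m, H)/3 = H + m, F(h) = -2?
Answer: 588363491/75494 ≈ 7793.5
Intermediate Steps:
U(s, a) = 11 (U(s, a) = 4 + 7 = 11)
K(m, H) = 3*H + 3*m (K(m, H) = 3*(H + m) = 3*H + 3*m)
K(U(10, 3), -178)/(-37747) - 15587/F(-57) = (3*(-178) + 3*11)/(-37747) - 15587/(-2) = (-534 + 33)*(-1/37747) - 15587*(-½) = -501*(-1/37747) + 15587/2 = 501/37747 + 15587/2 = 588363491/75494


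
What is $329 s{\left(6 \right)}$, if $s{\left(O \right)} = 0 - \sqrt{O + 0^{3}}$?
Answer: $- 329 \sqrt{6} \approx -805.88$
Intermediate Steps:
$s{\left(O \right)} = - \sqrt{O}$ ($s{\left(O \right)} = 0 - \sqrt{O + 0} = 0 - \sqrt{O} = - \sqrt{O}$)
$329 s{\left(6 \right)} = 329 \left(- \sqrt{6}\right) = - 329 \sqrt{6}$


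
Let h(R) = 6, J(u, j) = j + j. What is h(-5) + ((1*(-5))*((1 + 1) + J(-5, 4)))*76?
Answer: -3794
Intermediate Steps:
J(u, j) = 2*j
h(-5) + ((1*(-5))*((1 + 1) + J(-5, 4)))*76 = 6 + ((1*(-5))*((1 + 1) + 2*4))*76 = 6 - 5*(2 + 8)*76 = 6 - 5*10*76 = 6 - 50*76 = 6 - 3800 = -3794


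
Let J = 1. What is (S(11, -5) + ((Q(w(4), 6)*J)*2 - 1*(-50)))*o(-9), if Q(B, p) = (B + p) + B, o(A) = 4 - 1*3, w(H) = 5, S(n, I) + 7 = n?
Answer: 86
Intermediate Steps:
S(n, I) = -7 + n
o(A) = 1 (o(A) = 4 - 3 = 1)
Q(B, p) = p + 2*B
(S(11, -5) + ((Q(w(4), 6)*J)*2 - 1*(-50)))*o(-9) = ((-7 + 11) + (((6 + 2*5)*1)*2 - 1*(-50)))*1 = (4 + (((6 + 10)*1)*2 + 50))*1 = (4 + ((16*1)*2 + 50))*1 = (4 + (16*2 + 50))*1 = (4 + (32 + 50))*1 = (4 + 82)*1 = 86*1 = 86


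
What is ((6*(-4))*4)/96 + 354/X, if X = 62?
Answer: 146/31 ≈ 4.7097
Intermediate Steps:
((6*(-4))*4)/96 + 354/X = ((6*(-4))*4)/96 + 354/62 = -24*4*(1/96) + 354*(1/62) = -96*1/96 + 177/31 = -1 + 177/31 = 146/31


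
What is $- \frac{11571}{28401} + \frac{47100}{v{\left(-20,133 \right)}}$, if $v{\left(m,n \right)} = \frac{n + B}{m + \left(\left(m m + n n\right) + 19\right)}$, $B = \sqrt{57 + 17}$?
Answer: $\frac{214538600226349}{33352241} - \frac{170388960 \sqrt{74}}{3523} \approx 6.0165 \cdot 10^{6}$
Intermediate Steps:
$B = \sqrt{74} \approx 8.6023$
$v{\left(m,n \right)} = \frac{n + \sqrt{74}}{19 + m + m^{2} + n^{2}}$ ($v{\left(m,n \right)} = \frac{n + \sqrt{74}}{m + \left(\left(m m + n n\right) + 19\right)} = \frac{n + \sqrt{74}}{m + \left(\left(m^{2} + n^{2}\right) + 19\right)} = \frac{n + \sqrt{74}}{m + \left(19 + m^{2} + n^{2}\right)} = \frac{n + \sqrt{74}}{19 + m + m^{2} + n^{2}}$)
$- \frac{11571}{28401} + \frac{47100}{v{\left(-20,133 \right)}} = - \frac{11571}{28401} + \frac{47100}{\frac{1}{19 - 20 + \left(-20\right)^{2} + 133^{2}} \left(133 + \sqrt{74}\right)} = \left(-11571\right) \frac{1}{28401} + \frac{47100}{\frac{1}{19 - 20 + 400 + 17689} \left(133 + \sqrt{74}\right)} = - \frac{3857}{9467} + \frac{47100}{\frac{1}{18088} \left(133 + \sqrt{74}\right)} = - \frac{3857}{9467} + \frac{47100}{\frac{1}{136} + \frac{\sqrt{74}}{18088}}$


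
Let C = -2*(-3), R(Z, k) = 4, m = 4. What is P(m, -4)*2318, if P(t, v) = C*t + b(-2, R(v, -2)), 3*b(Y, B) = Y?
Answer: 162260/3 ≈ 54087.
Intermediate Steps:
b(Y, B) = Y/3
C = 6
P(t, v) = -⅔ + 6*t (P(t, v) = 6*t + (⅓)*(-2) = 6*t - ⅔ = -⅔ + 6*t)
P(m, -4)*2318 = (-⅔ + 6*4)*2318 = (-⅔ + 24)*2318 = (70/3)*2318 = 162260/3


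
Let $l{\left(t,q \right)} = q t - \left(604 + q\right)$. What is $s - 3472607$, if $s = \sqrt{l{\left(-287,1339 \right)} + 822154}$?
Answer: $-3472607 + \sqrt{435918} \approx -3.4719 \cdot 10^{6}$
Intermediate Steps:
$l{\left(t,q \right)} = -604 - q + q t$
$s = \sqrt{435918}$ ($s = \sqrt{\left(-604 - 1339 + 1339 \left(-287\right)\right) + 822154} = \sqrt{\left(-604 - 1339 - 384293\right) + 822154} = \sqrt{-386236 + 822154} = \sqrt{435918} \approx 660.24$)
$s - 3472607 = \sqrt{435918} - 3472607 = -3472607 + \sqrt{435918}$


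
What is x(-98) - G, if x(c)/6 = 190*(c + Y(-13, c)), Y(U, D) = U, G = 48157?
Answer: -174697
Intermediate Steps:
x(c) = -14820 + 1140*c (x(c) = 6*(190*(c - 13)) = 6*(190*(-13 + c)) = 6*(-2470 + 190*c) = -14820 + 1140*c)
x(-98) - G = (-14820 + 1140*(-98)) - 1*48157 = (-14820 - 111720) - 48157 = -126540 - 48157 = -174697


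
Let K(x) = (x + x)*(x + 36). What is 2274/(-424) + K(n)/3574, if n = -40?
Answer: -1997899/378844 ≈ -5.2737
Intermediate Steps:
K(x) = 2*x*(36 + x) (K(x) = (2*x)*(36 + x) = 2*x*(36 + x))
2274/(-424) + K(n)/3574 = 2274/(-424) + (2*(-40)*(36 - 40))/3574 = 2274*(-1/424) + (2*(-40)*(-4))*(1/3574) = -1137/212 + 320*(1/3574) = -1137/212 + 160/1787 = -1997899/378844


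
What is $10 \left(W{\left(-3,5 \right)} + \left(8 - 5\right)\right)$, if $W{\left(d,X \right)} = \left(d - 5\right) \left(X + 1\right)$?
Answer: $-450$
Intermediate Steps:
$W{\left(d,X \right)} = \left(1 + X\right) \left(-5 + d\right)$ ($W{\left(d,X \right)} = \left(-5 + d\right) \left(1 + X\right) = \left(1 + X\right) \left(-5 + d\right)$)
$10 \left(W{\left(-3,5 \right)} + \left(8 - 5\right)\right) = 10 \left(\left(-5 - 3 - 25 + 5 \left(-3\right)\right) + \left(8 - 5\right)\right) = 10 \left(\left(-5 - 3 - 25 - 15\right) + 3\right) = 10 \left(-48 + 3\right) = 10 \left(-45\right) = -450$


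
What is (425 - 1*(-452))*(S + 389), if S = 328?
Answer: 628809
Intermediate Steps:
(425 - 1*(-452))*(S + 389) = (425 - 1*(-452))*(328 + 389) = (425 + 452)*717 = 877*717 = 628809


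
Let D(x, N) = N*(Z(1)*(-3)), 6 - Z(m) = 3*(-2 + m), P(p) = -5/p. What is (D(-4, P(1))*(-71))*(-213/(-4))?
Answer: -2041605/4 ≈ -5.1040e+5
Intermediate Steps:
Z(m) = 12 - 3*m (Z(m) = 6 - 3*(-2 + m) = 6 - (-6 + 3*m) = 6 + (6 - 3*m) = 12 - 3*m)
D(x, N) = -27*N (D(x, N) = N*((12 - 3*1)*(-3)) = N*((12 - 3)*(-3)) = N*(9*(-3)) = N*(-27) = -27*N)
(D(-4, P(1))*(-71))*(-213/(-4)) = (-(-135)/1*(-71))*(-213/(-4)) = (-(-135)*(-71))*(-213*(-¼)) = (-27*(-5)*(-71))*(213/4) = (135*(-71))*(213/4) = -9585*213/4 = -2041605/4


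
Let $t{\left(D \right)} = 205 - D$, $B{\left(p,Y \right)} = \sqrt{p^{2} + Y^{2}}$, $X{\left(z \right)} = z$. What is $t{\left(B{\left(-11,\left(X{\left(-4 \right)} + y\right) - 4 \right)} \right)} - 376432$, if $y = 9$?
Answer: $-376227 - \sqrt{122} \approx -3.7624 \cdot 10^{5}$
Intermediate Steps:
$B{\left(p,Y \right)} = \sqrt{Y^{2} + p^{2}}$
$t{\left(B{\left(-11,\left(X{\left(-4 \right)} + y\right) - 4 \right)} \right)} - 376432 = \left(205 - \sqrt{\left(\left(-4 + 9\right) - 4\right)^{2} + \left(-11\right)^{2}}\right) - 376432 = \left(205 - \sqrt{\left(5 - 4\right)^{2} + 121}\right) - 376432 = \left(205 - \sqrt{1^{2} + 121}\right) - 376432 = \left(205 - \sqrt{1 + 121}\right) - 376432 = \left(205 - \sqrt{122}\right) - 376432 = -376227 - \sqrt{122}$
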